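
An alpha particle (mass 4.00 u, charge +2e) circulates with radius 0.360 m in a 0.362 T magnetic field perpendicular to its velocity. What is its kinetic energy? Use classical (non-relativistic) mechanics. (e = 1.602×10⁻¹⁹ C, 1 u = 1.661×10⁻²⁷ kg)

KE ≈ 8.19×10⁵ eV

v = |q|Br/m, then KE = ½mv² = (qBr)²/(2m).
v = (3.204×10⁻¹⁹)(0.362)(0.360)/6.644×10⁻²⁷ ≈ 6.285×10⁶ m/s.
KE = ½(6.644×10⁻²⁷)(6.285×10⁶)² ≈ 1.31×10⁻¹³ J = 8.19×10⁵ eV.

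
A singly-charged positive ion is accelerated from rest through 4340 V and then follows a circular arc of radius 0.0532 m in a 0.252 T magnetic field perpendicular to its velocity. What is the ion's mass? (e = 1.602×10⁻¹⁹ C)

m ≈ 3.32×10⁻²⁷ kg

Combine |q|V = ½mv² and r = mv/(|q|B): eliminate v to get m = qB²r²/(2V).
m = (1.602×10⁻¹⁹)(0.252)²(0.0532)²/(2·4340) ≈ 3.32×10⁻²⁷ kg.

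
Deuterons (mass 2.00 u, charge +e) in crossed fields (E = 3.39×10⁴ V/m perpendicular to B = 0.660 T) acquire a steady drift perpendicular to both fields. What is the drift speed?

v_d ≈ 5.14×10⁴ m/s

The E×B drift speed is v_d = E/B.
v_d = 3.39×10⁴/0.660 = 5.14×10⁴ m/s.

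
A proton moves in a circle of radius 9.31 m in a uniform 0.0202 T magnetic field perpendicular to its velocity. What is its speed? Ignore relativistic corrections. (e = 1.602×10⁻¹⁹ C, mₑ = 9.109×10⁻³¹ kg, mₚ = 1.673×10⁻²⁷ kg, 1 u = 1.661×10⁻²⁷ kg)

v ≈ 1.80×10⁷ m/s

From |q|vB = mv²/r, v = |q|Br/m.
v = (1.602×10⁻¹⁹)(0.0202)(9.31)/1.673×10⁻²⁷ ≈ 1.80×10⁷ m/s.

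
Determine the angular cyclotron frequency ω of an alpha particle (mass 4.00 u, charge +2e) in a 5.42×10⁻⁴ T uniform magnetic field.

ω ≈ 2.61×10⁴ rad/s

ω = |q|B/m.
ω = (3.204×10⁻¹⁹)(5.42×10⁻⁴)/6.644×10⁻²⁷ ≈ 2.61×10⁴ rad/s.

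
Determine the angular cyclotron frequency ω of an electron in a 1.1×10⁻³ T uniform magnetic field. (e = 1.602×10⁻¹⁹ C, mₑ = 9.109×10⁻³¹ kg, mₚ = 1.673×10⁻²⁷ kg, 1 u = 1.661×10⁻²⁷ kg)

ω ≈ 1.9×10⁸ rad/s

ω = |q|B/m.
ω = (1.602×10⁻¹⁹)(1.1×10⁻³)/9.109×10⁻³¹ ≈ 1.9×10⁸ rad/s.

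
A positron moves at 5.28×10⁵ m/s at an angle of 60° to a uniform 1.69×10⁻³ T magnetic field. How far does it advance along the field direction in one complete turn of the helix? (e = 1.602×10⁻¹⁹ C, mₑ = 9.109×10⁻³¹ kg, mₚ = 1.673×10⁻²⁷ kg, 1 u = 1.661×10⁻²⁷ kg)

v∥ = v cosθ = 5.28×10⁵·cos60° ≈ 2.640×10⁵ m/s.
T = 2πm/(|q|B) = 2π(9.109×10⁻³¹)/((1.602×10⁻¹⁹)(1.69×10⁻³)) ≈ 2.114×10⁻⁸ s.
pitch = v∥ T = (2.640×10⁵)(2.114×10⁻⁸) ≈ 5.58×10⁻³ m.

p ≈ 5.58×10⁻³ m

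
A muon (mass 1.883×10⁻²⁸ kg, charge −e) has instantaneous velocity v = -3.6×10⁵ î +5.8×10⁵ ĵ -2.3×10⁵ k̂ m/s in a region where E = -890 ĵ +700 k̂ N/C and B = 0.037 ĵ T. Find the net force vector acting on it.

F ≈ (-1.36×10⁻¹⁵, 1.43×10⁻¹⁶, 2.02×10⁻¹⁵) N

v×B = (8510, 0, -1.33×10⁴) N/C.
E + v×B = (8510, -890, -1.26×10⁴) N/C.
F = q(E + v×B) = (−1.602×10⁻¹⁹ C)·(8510, -890, -1.26×10⁴) = (-1.36×10⁻¹⁵, 1.43×10⁻¹⁶, 2.02×10⁻¹⁵) N.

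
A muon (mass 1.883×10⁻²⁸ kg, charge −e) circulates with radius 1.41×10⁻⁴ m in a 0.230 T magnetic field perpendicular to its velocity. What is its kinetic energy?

v = |q|Br/m, then KE = ½mv² = (qBr)²/(2m).
v = (1.602×10⁻¹⁹)(0.230)(1.41×10⁻⁴)/1.883×10⁻²⁸ ≈ 2.759×10⁴ m/s.
KE = ½(1.883×10⁻²⁸)(2.759×10⁴)² ≈ 7.17×10⁻²⁰ J = 0.447 eV.

KE ≈ 0.447 eV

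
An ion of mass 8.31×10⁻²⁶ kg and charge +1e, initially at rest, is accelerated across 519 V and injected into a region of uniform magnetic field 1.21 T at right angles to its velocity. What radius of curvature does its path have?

Acceleration: |q|V = ½mv² ⇒ v = √(2|q|V/m) = √(2·1.602×10⁻¹⁹·519/8.31×10⁻²⁶) ≈ 4.473×10⁴ m/s.
In the field: r = mv/(|q|B) = (8.31×10⁻²⁶)(4.473×10⁴)/((1.602×10⁻¹⁹)(1.21)) ≈ 0.0192 m.

r ≈ 0.0192 m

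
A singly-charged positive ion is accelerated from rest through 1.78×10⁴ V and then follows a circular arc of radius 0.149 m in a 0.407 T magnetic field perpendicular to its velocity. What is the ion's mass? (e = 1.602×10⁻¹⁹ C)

m ≈ 1.65×10⁻²⁶ kg

Combine |q|V = ½mv² and r = mv/(|q|B): eliminate v to get m = qB²r²/(2V).
m = (1.602×10⁻¹⁹)(0.407)²(0.149)²/(2·1.78×10⁴) ≈ 1.65×10⁻²⁶ kg.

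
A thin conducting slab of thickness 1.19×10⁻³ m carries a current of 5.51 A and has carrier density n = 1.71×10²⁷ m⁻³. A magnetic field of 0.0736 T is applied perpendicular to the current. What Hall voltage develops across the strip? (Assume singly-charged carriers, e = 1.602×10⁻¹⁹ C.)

V_H ≈ 1.24×10⁻⁶ V

V_H = IB/(n e t).
V_H = (5.51)(0.0736)/((1.71×10²⁷)(1.602×10⁻¹⁹)(1.19×10⁻³)) ≈ 1.24×10⁻⁶ V.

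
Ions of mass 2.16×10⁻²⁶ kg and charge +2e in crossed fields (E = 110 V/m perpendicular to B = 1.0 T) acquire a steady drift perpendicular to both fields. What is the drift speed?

In crossed fields the guiding centre drifts at v_d = |E×B|/B² = E/B, independent of charge and mass.
v_d = 110/1.0 = 110 m/s.

v_d ≈ 110 m/s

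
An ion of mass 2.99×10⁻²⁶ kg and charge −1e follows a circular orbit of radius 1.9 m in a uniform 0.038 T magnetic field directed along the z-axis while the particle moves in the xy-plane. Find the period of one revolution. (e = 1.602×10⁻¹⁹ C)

T ≈ 3.1×10⁻⁵ s

The cyclotron period depends only on m, q, B: T = 2πm/(|q|B).
T = 2π(2.99×10⁻²⁶)/((1.602×10⁻¹⁹)(0.038)) ≈ 3.1×10⁻⁵ s.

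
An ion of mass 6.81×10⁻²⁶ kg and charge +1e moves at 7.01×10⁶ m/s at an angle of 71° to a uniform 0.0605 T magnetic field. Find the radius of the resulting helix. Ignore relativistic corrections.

r ≈ 46.6 m

v⊥ = v sinθ = 7.01×10⁶·sin71° ≈ 6.628×10⁶ m/s.
r = m v⊥/(|q|B) = (6.81×10⁻²⁶)(6.628×10⁶)/((1.602×10⁻¹⁹)(0.0605)) ≈ 46.6 m.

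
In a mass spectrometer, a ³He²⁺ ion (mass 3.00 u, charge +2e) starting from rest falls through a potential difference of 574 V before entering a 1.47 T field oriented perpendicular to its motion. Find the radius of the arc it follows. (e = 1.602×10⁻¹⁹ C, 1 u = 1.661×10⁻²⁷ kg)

Acceleration: |q|V = ½mv² ⇒ v = √(2|q|V/m) = √(2·3.204×10⁻¹⁹·574/4.983×10⁻²⁷) ≈ 2.717×10⁵ m/s.
In the field: r = mv/(|q|B) = (4.983×10⁻²⁷)(2.717×10⁵)/((3.204×10⁻¹⁹)(1.47)) ≈ 2.87×10⁻³ m.

r ≈ 2.87×10⁻³ m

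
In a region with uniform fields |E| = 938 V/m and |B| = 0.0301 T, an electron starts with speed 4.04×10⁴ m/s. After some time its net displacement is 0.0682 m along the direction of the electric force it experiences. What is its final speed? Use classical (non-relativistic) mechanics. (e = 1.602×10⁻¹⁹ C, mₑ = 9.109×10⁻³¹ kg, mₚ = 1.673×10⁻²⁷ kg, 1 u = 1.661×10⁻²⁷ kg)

v_f ≈ 4.74×10⁶ m/s

B does no work; ΔKE = |q|E d.
½mv_f² = ½mv₀² + |q|Ed = ½(9.109×10⁻³¹)(4.04×10⁴)² + (1.602×10⁻¹⁹)(938)(0.0682) ≈ 7.434×10⁻²² J + 1.025×10⁻¹⁷ J ≈ 1.025×10⁻¹⁷ J.
v_f = √(2·1.025×10⁻¹⁷/9.109×10⁻³¹) ≈ 4.74×10⁶ m/s.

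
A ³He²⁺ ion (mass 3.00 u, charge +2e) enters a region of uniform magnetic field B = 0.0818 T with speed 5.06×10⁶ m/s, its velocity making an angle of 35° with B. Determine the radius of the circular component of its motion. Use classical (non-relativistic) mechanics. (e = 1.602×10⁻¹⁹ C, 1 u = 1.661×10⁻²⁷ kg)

v⊥ = v sinθ = 5.06×10⁶·sin35° ≈ 2.902×10⁶ m/s.
r = m v⊥/(|q|B) = (4.983×10⁻²⁷)(2.902×10⁶)/((3.204×10⁻¹⁹)(0.0818)) ≈ 0.552 m.

r ≈ 0.552 m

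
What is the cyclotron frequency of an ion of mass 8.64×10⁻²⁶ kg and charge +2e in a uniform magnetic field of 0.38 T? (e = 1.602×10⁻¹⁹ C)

f ≈ 2.2×10⁵ Hz

f = |q|B/(2πm).
f = (3.204×10⁻¹⁹)(0.38)/(2π·8.64×10⁻²⁶) ≈ 2.2×10⁵ Hz.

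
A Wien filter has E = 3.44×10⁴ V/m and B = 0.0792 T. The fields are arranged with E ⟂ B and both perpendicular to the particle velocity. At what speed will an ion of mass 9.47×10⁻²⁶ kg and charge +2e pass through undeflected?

v = 4.34×10⁵ m/s

For undeflected motion the electric and magnetic forces balance: qE = qvB.
v = E/B = 3.44×10⁴/0.0792 = 4.34×10⁵ m/s.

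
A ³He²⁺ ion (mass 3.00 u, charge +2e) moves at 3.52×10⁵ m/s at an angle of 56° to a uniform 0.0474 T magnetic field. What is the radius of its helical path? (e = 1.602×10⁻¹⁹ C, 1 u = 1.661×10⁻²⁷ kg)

r ≈ 0.0957 m

v⊥ = v sinθ = 3.52×10⁵·sin56° ≈ 2.918×10⁵ m/s.
r = m v⊥/(|q|B) = (4.983×10⁻²⁷)(2.918×10⁵)/((3.204×10⁻¹⁹)(0.0474)) ≈ 0.0957 m.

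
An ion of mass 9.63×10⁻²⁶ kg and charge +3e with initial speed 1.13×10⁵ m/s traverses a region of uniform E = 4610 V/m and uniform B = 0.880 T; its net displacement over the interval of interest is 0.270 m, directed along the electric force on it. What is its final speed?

v_f ≈ 1.59×10⁵ m/s

B does no work; ΔKE = |q|E d.
½mv_f² = ½mv₀² + |q|Ed = ½(9.63×10⁻²⁶)(1.13×10⁵)² + (4.806×10⁻¹⁹)(4610)(0.270) ≈ 6.148×10⁻¹⁶ J + 5.982×10⁻¹⁶ J ≈ 1.213×10⁻¹⁵ J.
v_f = √(2·1.213×10⁻¹⁵/9.63×10⁻²⁶) ≈ 1.59×10⁵ m/s.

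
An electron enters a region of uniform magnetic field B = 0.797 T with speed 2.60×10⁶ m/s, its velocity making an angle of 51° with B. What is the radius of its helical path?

r ≈ 1.44×10⁻⁵ m

v⊥ = v sinθ = 2.60×10⁶·sin51° ≈ 2.021×10⁶ m/s.
r = m v⊥/(|q|B) = (9.109×10⁻³¹)(2.021×10⁶)/((1.602×10⁻¹⁹)(0.797)) ≈ 1.44×10⁻⁵ m.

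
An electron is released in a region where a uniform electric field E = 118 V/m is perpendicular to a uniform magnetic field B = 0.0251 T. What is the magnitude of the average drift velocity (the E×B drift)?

v_d ≈ 4700 m/s

The E×B drift speed is v_d = E/B.
v_d = 118/0.0251 = 4700 m/s.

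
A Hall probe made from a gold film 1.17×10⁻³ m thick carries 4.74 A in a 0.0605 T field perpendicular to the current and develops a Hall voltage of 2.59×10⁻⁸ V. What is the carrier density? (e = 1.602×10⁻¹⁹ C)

From V_H = IB/(n e t), n = IB/(V_H e t).
n = (4.74)(0.0605)/((2.59×10⁻⁸)(1.602×10⁻¹⁹)(1.17×10⁻³)) ≈ 5.91×10²⁸ m⁻³.

n ≈ 5.91×10²⁸ m⁻³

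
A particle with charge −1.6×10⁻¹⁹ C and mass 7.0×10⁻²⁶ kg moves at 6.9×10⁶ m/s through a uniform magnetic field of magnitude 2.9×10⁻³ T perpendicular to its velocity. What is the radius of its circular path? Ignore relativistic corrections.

The magnetic force provides the centripetal force: |q|vB = mv²/r.
r = mv/(|q|B) = (7.0×10⁻²⁶)(6.9×10⁶)/((1.6×10⁻¹⁹)(2.9×10⁻³)) ≈ 1000 m.

r ≈ 1000 m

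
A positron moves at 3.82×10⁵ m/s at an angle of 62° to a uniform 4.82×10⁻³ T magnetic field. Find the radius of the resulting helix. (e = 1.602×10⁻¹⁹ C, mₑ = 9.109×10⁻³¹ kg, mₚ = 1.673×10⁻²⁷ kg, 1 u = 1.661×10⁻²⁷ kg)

r ≈ 3.98×10⁻⁴ m

v⊥ = v sinθ = 3.82×10⁵·sin62° ≈ 3.373×10⁵ m/s.
r = m v⊥/(|q|B) = (9.109×10⁻³¹)(3.373×10⁵)/((1.602×10⁻¹⁹)(4.82×10⁻³)) ≈ 3.98×10⁻⁴ m.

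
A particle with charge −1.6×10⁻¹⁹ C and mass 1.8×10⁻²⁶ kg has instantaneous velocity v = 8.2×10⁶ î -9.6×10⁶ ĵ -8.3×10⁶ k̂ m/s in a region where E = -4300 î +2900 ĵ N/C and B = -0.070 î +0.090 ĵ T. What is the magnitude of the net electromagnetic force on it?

v×B = (7.47×10⁵, 5.81×10⁵, 6.60×10⁴) N/C.
E + v×B = (7.43×10⁵, 5.84×10⁵, 6.60×10⁴) N/C.
F = q(E + v×B) = (−1.6×10⁻¹⁹ C)·(7.43×10⁵, 5.84×10⁵, 6.60×10⁴) = (-1.19×10⁻¹³, -9.34×10⁻¹⁴, -1.06×10⁻¹⁴) N.
|F| = 1.52×10⁻¹³ N.

|F| ≈ 1.52×10⁻¹³ N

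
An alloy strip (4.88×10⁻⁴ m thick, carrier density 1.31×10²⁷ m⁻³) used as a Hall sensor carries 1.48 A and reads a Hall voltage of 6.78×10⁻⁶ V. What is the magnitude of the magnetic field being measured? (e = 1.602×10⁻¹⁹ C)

From V_H = IB/(n e t), B = V_H n e t / I.
B = (6.78×10⁻⁶)(1.31×10²⁷)(1.602×10⁻¹⁹)(4.88×10⁻⁴)/1.48 ≈ 0.469 T.

B ≈ 0.469 T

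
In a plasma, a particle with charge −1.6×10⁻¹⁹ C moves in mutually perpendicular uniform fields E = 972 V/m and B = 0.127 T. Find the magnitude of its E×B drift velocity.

The steady drift has the magnetic force balancing the electric force, so v_d = E/B.
v_d = 972/0.127 = 7650 m/s.

v_d ≈ 7650 m/s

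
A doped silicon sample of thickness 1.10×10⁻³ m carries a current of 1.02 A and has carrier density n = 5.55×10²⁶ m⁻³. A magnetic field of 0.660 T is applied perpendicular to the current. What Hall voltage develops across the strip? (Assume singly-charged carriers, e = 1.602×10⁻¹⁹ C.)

V_H = IB/(n e t).
V_H = (1.02)(0.660)/((5.55×10²⁶)(1.602×10⁻¹⁹)(1.10×10⁻³)) ≈ 6.88×10⁻⁶ V.

V_H ≈ 6.88×10⁻⁶ V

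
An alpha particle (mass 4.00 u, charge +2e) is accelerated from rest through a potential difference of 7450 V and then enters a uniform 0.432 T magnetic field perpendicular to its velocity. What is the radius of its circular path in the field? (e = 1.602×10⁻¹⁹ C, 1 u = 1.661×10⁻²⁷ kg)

Acceleration: |q|V = ½mv² ⇒ v = √(2|q|V/m) = √(2·3.204×10⁻¹⁹·7450/6.644×10⁻²⁷) ≈ 8.477×10⁵ m/s.
In the field: r = mv/(|q|B) = (6.644×10⁻²⁷)(8.477×10⁵)/((3.204×10⁻¹⁹)(0.432)) ≈ 0.0407 m.

r ≈ 0.0407 m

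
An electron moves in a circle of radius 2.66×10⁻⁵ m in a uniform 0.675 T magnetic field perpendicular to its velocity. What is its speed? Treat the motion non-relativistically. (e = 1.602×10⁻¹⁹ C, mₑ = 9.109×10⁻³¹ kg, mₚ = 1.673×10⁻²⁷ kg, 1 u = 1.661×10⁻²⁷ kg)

From |q|vB = mv²/r, v = |q|Br/m.
v = (1.602×10⁻¹⁹)(0.675)(2.66×10⁻⁵)/9.109×10⁻³¹ ≈ 3.16×10⁶ m/s.

v ≈ 3.16×10⁶ m/s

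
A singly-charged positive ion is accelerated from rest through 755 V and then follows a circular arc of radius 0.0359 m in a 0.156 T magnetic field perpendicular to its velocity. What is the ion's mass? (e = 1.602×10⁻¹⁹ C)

m ≈ 3.33×10⁻²⁷ kg

Combine |q|V = ½mv² and r = mv/(|q|B): eliminate v to get m = qB²r²/(2V).
m = (1.602×10⁻¹⁹)(0.156)²(0.0359)²/(2·755) ≈ 3.33×10⁻²⁷ kg.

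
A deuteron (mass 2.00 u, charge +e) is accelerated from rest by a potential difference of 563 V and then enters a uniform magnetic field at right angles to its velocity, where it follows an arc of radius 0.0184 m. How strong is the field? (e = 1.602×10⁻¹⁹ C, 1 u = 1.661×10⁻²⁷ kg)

B ≈ 0.263 T

v = √(2|q|V/m) = √(2·1.602×10⁻¹⁹·563/3.322×10⁻²⁷) ≈ 2.330×10⁵ m/s.
B = mv/(|q|r) = (3.322×10⁻²⁷)(2.330×10⁵)/((1.602×10⁻¹⁹)(0.0184)) ≈ 0.263 T.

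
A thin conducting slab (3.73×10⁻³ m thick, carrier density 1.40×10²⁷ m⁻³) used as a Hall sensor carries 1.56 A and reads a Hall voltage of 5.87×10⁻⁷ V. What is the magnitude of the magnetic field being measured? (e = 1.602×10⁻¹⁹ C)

From V_H = IB/(n e t), B = V_H n e t / I.
B = (5.87×10⁻⁷)(1.40×10²⁷)(1.602×10⁻¹⁹)(3.73×10⁻³)/1.56 ≈ 0.315 T.

B ≈ 0.315 T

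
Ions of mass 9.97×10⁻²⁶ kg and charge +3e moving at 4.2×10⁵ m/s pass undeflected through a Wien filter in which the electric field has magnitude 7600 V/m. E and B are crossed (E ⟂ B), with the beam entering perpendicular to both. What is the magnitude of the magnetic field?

Balance of forces in the selector: qE = qvB ⇒ B = E/v.
B = 7600/4.2×10⁵ = 0.018 T.

B = 0.018 T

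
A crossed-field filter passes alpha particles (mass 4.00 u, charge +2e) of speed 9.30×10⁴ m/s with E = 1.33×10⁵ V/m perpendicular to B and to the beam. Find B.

B = 1.43 T

Balance of forces in the selector: qE = qvB ⇒ B = E/v.
B = 1.33×10⁵/9.30×10⁴ = 1.43 T.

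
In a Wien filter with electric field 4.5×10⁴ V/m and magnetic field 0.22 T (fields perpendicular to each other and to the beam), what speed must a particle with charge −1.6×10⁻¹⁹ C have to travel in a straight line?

Straight-line motion ⇒ electric and magnetic forces cancel, so E = vB.
v = E/B = 4.5×10⁴/0.22 = 2.0×10⁵ m/s.

v = 2.0×10⁵ m/s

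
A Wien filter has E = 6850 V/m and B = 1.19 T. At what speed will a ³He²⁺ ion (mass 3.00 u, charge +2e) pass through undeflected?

v = 5760 m/s

Zero net Lorentz force requires |qE| = |q v×B|, i.e. E = vB.
v = E/B = 6850/1.19 = 5760 m/s.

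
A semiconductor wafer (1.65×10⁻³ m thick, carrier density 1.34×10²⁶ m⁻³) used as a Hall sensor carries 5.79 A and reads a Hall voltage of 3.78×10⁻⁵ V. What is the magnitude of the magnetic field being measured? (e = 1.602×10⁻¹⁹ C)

From V_H = IB/(n e t), B = V_H n e t / I.
B = (3.78×10⁻⁵)(1.34×10²⁶)(1.602×10⁻¹⁹)(1.65×10⁻³)/5.79 ≈ 0.231 T.

B ≈ 0.231 T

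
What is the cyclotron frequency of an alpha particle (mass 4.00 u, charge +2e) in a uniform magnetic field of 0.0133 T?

f ≈ 1.02×10⁵ Hz

f = |q|B/(2πm).
f = (3.204×10⁻¹⁹)(0.0133)/(2π·6.644×10⁻²⁷) ≈ 1.02×10⁵ Hz.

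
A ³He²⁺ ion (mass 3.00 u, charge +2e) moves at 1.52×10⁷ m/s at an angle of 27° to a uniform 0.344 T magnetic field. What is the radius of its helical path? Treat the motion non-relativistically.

r ≈ 0.312 m

v⊥ = v sinθ = 1.52×10⁷·sin27° ≈ 6.901×10⁶ m/s.
r = m v⊥/(|q|B) = (4.983×10⁻²⁷)(6.901×10⁶)/((3.204×10⁻¹⁹)(0.344)) ≈ 0.312 m.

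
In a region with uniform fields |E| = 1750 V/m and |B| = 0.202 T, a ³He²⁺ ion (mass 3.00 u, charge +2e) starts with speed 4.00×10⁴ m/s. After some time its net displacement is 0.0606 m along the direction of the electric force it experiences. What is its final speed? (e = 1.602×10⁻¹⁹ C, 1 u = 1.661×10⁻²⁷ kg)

B does no work; ΔKE = |q|E d.
½mv_f² = ½mv₀² + |q|Ed = ½(4.983×10⁻²⁷)(4.00×10⁴)² + (3.204×10⁻¹⁹)(1750)(0.0606) ≈ 3.986×10⁻¹⁸ J + 3.398×10⁻¹⁷ J ≈ 3.796×10⁻¹⁷ J.
v_f = √(2·3.796×10⁻¹⁷/4.983×10⁻²⁷) ≈ 1.23×10⁵ m/s.

v_f ≈ 1.23×10⁵ m/s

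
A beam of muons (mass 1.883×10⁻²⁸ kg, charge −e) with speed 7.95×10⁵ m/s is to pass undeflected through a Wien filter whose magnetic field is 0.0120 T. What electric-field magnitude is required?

For straight-line motion qE = qvB, so E = vB.
E = 7.95×10⁵ × 0.0120 = 9540 V/m.

E = 9540 V/m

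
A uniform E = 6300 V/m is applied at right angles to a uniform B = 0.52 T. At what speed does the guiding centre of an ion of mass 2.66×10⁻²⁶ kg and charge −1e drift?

v_d ≈ 1.2×10⁴ m/s

The E×B drift speed is v_d = E/B.
v_d = 6300/0.52 = 1.2×10⁴ m/s.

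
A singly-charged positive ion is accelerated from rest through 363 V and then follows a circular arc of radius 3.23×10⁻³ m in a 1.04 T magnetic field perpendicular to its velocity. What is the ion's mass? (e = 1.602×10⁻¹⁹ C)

Combine |q|V = ½mv² and r = mv/(|q|B): eliminate v to get m = qB²r²/(2V).
m = (1.602×10⁻¹⁹)(1.04)²(3.23×10⁻³)²/(2·363) ≈ 2.49×10⁻²⁷ kg.

m ≈ 2.49×10⁻²⁷ kg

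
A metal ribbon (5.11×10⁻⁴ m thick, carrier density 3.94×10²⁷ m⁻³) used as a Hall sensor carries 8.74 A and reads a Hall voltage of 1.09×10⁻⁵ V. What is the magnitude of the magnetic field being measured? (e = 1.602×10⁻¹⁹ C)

B ≈ 0.402 T

From V_H = IB/(n e t), B = V_H n e t / I.
B = (1.09×10⁻⁵)(3.94×10²⁷)(1.602×10⁻¹⁹)(5.11×10⁻⁴)/8.74 ≈ 0.402 T.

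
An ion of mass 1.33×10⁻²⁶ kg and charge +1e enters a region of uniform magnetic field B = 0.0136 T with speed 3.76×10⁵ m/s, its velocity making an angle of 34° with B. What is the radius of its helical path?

v⊥ = v sinθ = 3.76×10⁵·sin34° ≈ 2.103×10⁵ m/s.
r = m v⊥/(|q|B) = (1.33×10⁻²⁶)(2.103×10⁵)/((1.602×10⁻¹⁹)(0.0136)) ≈ 1.28 m.

r ≈ 1.28 m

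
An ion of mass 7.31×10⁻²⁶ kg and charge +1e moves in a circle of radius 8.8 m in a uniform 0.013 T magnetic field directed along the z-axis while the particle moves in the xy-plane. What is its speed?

v ≈ 2.5×10⁵ m/s

From |q|vB = mv²/r, v = |q|Br/m.
v = (1.602×10⁻¹⁹)(0.013)(8.8)/7.31×10⁻²⁶ ≈ 2.5×10⁵ m/s.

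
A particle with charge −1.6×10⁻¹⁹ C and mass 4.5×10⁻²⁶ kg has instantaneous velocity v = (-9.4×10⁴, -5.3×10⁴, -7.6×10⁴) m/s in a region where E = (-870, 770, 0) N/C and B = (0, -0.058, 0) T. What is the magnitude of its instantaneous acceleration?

v×B = (-4410, 0, 5450) N/C.
E + v×B = (-5280, 770, 5450) N/C.
F = q(E + v×B) = (−1.6×10⁻¹⁹ C)·(-5280, 770, 5450) = (8.44×10⁻¹⁶, -1.23×10⁻¹⁶, -8.72×10⁻¹⁶) N.
|a| = |F|/m = 1.220×10⁻¹⁵/4.5×10⁻²⁶ ≈ 2.71×10¹⁰ m/s².

|a| ≈ 2.71×10¹⁰ m/s²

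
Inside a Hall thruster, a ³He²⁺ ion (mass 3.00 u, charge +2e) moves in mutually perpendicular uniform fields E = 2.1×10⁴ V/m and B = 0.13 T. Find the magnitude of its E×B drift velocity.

v_d ≈ 1.6×10⁵ m/s

In crossed fields the guiding centre drifts at v_d = |E×B|/B² = E/B, independent of charge and mass.
v_d = 2.1×10⁴/0.13 = 1.6×10⁵ m/s.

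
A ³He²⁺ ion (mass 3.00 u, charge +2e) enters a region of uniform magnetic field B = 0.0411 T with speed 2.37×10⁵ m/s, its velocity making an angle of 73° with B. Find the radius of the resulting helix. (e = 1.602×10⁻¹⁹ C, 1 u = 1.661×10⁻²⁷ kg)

v⊥ = v sinθ = 2.37×10⁵·sin73° ≈ 2.266×10⁵ m/s.
r = m v⊥/(|q|B) = (4.983×10⁻²⁷)(2.266×10⁵)/((3.204×10⁻¹⁹)(0.0411)) ≈ 0.0858 m.

r ≈ 0.0858 m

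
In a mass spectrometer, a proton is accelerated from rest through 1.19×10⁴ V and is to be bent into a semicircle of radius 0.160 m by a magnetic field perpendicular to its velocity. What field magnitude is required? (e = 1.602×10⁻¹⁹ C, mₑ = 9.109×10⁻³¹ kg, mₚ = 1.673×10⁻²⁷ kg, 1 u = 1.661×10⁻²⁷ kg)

v = √(2|q|V/m) = √(2·1.602×10⁻¹⁹·1.19×10⁴/1.673×10⁻²⁷) ≈ 1.510×10⁶ m/s.
B = mv/(|q|r) = (1.673×10⁻²⁷)(1.510×10⁶)/((1.602×10⁻¹⁹)(0.160)) ≈ 0.0985 T.

B ≈ 0.0985 T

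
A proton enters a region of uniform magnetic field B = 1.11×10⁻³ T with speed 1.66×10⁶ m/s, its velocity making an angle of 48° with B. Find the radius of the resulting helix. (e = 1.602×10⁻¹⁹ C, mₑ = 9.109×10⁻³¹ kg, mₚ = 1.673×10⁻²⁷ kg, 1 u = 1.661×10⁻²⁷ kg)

v⊥ = v sinθ = 1.66×10⁶·sin48° ≈ 1.234×10⁶ m/s.
r = m v⊥/(|q|B) = (1.673×10⁻²⁷)(1.234×10⁶)/((1.602×10⁻¹⁹)(1.11×10⁻³)) ≈ 11.6 m.

r ≈ 11.6 m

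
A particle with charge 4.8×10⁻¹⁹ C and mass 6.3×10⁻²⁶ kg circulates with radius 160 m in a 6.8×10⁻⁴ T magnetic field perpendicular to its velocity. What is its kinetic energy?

KE ≈ 1.4×10⁵ eV

v = |q|Br/m, then KE = ½mv² = (qBr)²/(2m).
v = (4.8×10⁻¹⁹)(6.8×10⁻⁴)(160)/6.3×10⁻²⁶ ≈ 8.290×10⁵ m/s.
KE = ½(6.3×10⁻²⁶)(8.290×10⁵)² ≈ 2.2×10⁻¹⁴ J = 1.4×10⁵ eV.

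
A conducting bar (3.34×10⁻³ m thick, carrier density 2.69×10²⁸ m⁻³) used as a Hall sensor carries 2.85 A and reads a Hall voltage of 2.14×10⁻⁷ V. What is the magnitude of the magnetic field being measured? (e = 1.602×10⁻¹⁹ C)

B ≈ 1.08 T

From V_H = IB/(n e t), B = V_H n e t / I.
B = (2.14×10⁻⁷)(2.69×10²⁸)(1.602×10⁻¹⁹)(3.34×10⁻³)/2.85 ≈ 1.08 T.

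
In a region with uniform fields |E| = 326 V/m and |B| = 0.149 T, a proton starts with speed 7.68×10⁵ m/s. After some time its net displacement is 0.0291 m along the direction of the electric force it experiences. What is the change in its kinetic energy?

ΔKE ≈ 1.52×10⁻¹⁸ J

The magnetic force is always ⟂ v and does no work; only the electric force changes KE.
ΔKE = F_E · d = |q|E d = (1.602×10⁻¹⁹)(326)(0.0291) ≈ 1.52×10⁻¹⁸ J.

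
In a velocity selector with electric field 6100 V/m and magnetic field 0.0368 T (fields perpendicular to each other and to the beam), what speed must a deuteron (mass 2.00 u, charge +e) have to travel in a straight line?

Straight-line motion ⇒ electric and magnetic forces cancel, so E = vB.
v = E/B = 6100/0.0368 = 1.66×10⁵ m/s.

v = 1.66×10⁵ m/s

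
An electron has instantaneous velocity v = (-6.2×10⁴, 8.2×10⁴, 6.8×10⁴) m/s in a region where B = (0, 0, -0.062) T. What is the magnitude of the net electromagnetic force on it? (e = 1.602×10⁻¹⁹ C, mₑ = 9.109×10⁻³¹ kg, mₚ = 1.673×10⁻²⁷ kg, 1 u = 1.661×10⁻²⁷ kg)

|F| ≈ 1.02×10⁻¹⁵ N

v×B = (-5080, -3840, 0) N/C.
F = q v×B = (−1.602×10⁻¹⁹ C)·(-5080, -3840, 0) = (8.14×10⁻¹⁶, 6.16×10⁻¹⁶, 0) N.
|F| = 1.02×10⁻¹⁵ N.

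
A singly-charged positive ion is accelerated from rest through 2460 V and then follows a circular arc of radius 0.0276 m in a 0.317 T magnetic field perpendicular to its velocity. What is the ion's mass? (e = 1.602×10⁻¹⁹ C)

m ≈ 2.49×10⁻²⁷ kg

Combine |q|V = ½mv² and r = mv/(|q|B): eliminate v to get m = qB²r²/(2V).
m = (1.602×10⁻¹⁹)(0.317)²(0.0276)²/(2·2460) ≈ 2.49×10⁻²⁷ kg.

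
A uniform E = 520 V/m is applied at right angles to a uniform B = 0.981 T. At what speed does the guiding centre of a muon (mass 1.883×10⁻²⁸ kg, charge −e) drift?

v_d ≈ 530 m/s

In crossed fields the guiding centre drifts at v_d = |E×B|/B² = E/B, independent of charge and mass.
v_d = 520/0.981 = 530 m/s.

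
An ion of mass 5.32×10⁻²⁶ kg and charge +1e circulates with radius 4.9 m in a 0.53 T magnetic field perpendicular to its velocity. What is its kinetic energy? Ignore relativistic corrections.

v = |q|Br/m, then KE = ½mv² = (qBr)²/(2m).
v = (1.602×10⁻¹⁹)(0.53)(4.9)/5.32×10⁻²⁶ ≈ 7.820×10⁶ m/s.
KE = ½(5.32×10⁻²⁶)(7.820×10⁶)² ≈ 1.6×10⁻¹² J.

KE ≈ 1.6×10⁻¹² J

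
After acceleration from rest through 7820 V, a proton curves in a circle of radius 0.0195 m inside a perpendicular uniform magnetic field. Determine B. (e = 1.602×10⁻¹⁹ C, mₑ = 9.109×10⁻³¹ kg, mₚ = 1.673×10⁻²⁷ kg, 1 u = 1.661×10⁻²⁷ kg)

B ≈ 0.655 T

v = √(2|q|V/m) = √(2·1.602×10⁻¹⁹·7820/1.673×10⁻²⁷) ≈ 1.224×10⁶ m/s.
B = mv/(|q|r) = (1.673×10⁻²⁷)(1.224×10⁶)/((1.602×10⁻¹⁹)(0.0195)) ≈ 0.655 T.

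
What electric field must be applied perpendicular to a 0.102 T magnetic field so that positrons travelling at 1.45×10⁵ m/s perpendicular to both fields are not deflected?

For straight-line motion qE = qvB, so E = vB.
E = 1.45×10⁵ × 0.102 = 1.48×10⁴ V/m.

E = 1.48×10⁴ V/m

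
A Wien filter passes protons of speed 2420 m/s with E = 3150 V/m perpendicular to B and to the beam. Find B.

B = 1.30 T

Balance of forces in the selector: qE = qvB ⇒ B = E/v.
B = 3150/2420 = 1.30 T.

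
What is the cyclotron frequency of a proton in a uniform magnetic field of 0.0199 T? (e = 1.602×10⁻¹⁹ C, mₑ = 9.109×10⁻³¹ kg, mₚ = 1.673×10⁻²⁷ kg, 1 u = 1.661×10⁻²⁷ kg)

f = |q|B/(2πm).
f = (1.602×10⁻¹⁹)(0.0199)/(2π·1.673×10⁻²⁷) ≈ 3.03×10⁵ Hz.

f ≈ 3.03×10⁵ Hz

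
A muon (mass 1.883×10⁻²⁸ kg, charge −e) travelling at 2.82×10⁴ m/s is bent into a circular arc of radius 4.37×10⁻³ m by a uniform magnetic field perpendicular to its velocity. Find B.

From |q|vB = mv²/r, B = mv/(|q|r).
B = (1.883×10⁻²⁸)(2.82×10⁴)/((1.602×10⁻¹⁹)(4.37×10⁻³)) ≈ 7.58×10⁻³ T.

B ≈ 7.58×10⁻³ T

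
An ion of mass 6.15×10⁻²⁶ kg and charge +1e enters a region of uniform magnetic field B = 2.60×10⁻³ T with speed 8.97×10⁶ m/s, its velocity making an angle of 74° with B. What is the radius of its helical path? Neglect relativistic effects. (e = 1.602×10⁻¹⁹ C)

r ≈ 1270 m

v⊥ = v sinθ = 8.97×10⁶·sin74° ≈ 8.623×10⁶ m/s.
r = m v⊥/(|q|B) = (6.15×10⁻²⁶)(8.623×10⁶)/((1.602×10⁻¹⁹)(2.60×10⁻³)) ≈ 1270 m.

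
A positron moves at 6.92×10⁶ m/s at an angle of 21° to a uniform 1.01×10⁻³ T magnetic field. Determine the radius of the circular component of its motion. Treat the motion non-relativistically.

v⊥ = v sinθ = 6.92×10⁶·sin21° ≈ 2.480×10⁶ m/s.
r = m v⊥/(|q|B) = (9.109×10⁻³¹)(2.480×10⁶)/((1.602×10⁻¹⁹)(1.01×10⁻³)) ≈ 0.0140 m.

r ≈ 0.0140 m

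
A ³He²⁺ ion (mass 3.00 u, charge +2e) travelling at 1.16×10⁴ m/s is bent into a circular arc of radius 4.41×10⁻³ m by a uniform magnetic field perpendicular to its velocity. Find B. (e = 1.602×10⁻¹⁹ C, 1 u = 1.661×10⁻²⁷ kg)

B ≈ 0.0409 T

From |q|vB = mv²/r, B = mv/(|q|r).
B = (4.983×10⁻²⁷)(1.16×10⁴)/((3.204×10⁻¹⁹)(4.41×10⁻³)) ≈ 0.0409 T.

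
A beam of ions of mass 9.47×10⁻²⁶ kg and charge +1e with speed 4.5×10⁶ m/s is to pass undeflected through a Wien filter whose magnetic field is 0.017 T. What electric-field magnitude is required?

E = 7.6×10⁴ V/m

For straight-line motion qE = qvB, so E = vB.
E = 4.5×10⁶ × 0.017 = 7.6×10⁴ V/m.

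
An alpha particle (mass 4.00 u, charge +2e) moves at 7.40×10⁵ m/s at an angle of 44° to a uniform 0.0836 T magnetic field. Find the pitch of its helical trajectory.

v∥ = v cosθ = 7.40×10⁵·cos44° ≈ 5.323×10⁵ m/s.
T = 2πm/(|q|B) = 2π(6.644×10⁻²⁷)/((3.204×10⁻¹⁹)(0.0836)) ≈ 1.559×10⁻⁶ s.
pitch = v∥ T = (5.323×10⁵)(1.559×10⁻⁶) ≈ 0.830 m.

p ≈ 0.830 m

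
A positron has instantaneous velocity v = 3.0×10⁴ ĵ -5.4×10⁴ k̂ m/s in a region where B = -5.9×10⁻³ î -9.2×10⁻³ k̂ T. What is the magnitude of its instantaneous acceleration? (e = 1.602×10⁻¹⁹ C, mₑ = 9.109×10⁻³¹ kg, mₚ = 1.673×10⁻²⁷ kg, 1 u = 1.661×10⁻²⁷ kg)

v×B = (-276, 319, 177) N/C.
F = q v×B = (1.602×10⁻¹⁹ C)·(-276, 319, 177) = (-4.42×10⁻¹⁷, 5.10×10⁻¹⁷, 2.84×10⁻¹⁷) N.
|a| = |F|/m = 7.324×10⁻¹⁷/9.109×10⁻³¹ ≈ 8.04×10¹³ m/s².

|a| ≈ 8.04×10¹³ m/s²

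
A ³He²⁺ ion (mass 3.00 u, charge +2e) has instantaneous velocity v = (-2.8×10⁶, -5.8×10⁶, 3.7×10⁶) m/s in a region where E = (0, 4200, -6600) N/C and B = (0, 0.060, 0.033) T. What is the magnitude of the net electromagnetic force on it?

|F| ≈ 1.47×10⁻¹³ N

v×B = (-4.13×10⁵, 9.24×10⁴, -1.68×10⁵) N/C.
E + v×B = (-4.13×10⁵, 9.66×10⁴, -1.75×10⁵) N/C.
F = q(E + v×B) = (3.204×10⁻¹⁹ C)·(-4.13×10⁵, 9.66×10⁴, -1.75×10⁵) = (-1.32×10⁻¹³, 3.10×10⁻¹⁴, -5.59×10⁻¹⁴) N.
|F| = 1.47×10⁻¹³ N.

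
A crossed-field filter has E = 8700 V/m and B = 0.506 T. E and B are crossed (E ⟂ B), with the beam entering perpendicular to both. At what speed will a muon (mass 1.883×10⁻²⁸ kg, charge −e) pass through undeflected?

Straight-line motion ⇒ electric and magnetic forces cancel, so E = vB.
v = E/B = 8700/0.506 = 1.72×10⁴ m/s.
The result is independent of the particle's charge and mass.

v = 1.72×10⁴ m/s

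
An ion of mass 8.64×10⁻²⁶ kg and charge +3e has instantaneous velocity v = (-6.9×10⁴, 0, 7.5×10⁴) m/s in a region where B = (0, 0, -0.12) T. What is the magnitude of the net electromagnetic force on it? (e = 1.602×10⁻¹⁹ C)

|F| ≈ 3.98×10⁻¹⁵ N

v×B = (0, -8280, 0) N/C.
F = q v×B = (4.806×10⁻¹⁹ C)·(0, -8280, 0) = (0, -3.98×10⁻¹⁵, 0) N.
|F| = 3.98×10⁻¹⁵ N.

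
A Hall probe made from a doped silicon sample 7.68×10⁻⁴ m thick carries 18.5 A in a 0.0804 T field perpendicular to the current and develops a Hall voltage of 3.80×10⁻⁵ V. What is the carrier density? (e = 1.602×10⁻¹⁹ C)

n ≈ 3.18×10²⁶ m⁻³

From V_H = IB/(n e t), n = IB/(V_H e t).
n = (18.5)(0.0804)/((3.80×10⁻⁵)(1.602×10⁻¹⁹)(7.68×10⁻⁴)) ≈ 3.18×10²⁶ m⁻³.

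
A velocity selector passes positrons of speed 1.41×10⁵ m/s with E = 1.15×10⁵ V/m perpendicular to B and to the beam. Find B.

B = 0.816 T

Balance of forces in the selector: qE = qvB ⇒ B = E/v.
B = 1.15×10⁵/1.41×10⁵ = 0.816 T.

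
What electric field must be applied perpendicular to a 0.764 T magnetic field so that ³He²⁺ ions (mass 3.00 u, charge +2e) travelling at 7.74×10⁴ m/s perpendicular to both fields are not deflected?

E = 5.91×10⁴ V/m

For straight-line motion qE = qvB, so E = vB.
E = 7.74×10⁴ × 0.764 = 5.91×10⁴ V/m.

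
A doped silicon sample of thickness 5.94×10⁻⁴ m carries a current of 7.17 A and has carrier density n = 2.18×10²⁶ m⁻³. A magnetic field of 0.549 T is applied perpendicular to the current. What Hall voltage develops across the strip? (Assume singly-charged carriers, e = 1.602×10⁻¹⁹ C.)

V_H ≈ 1.90×10⁻⁴ V

V_H = IB/(n e t).
V_H = (7.17)(0.549)/((2.18×10²⁶)(1.602×10⁻¹⁹)(5.94×10⁻⁴)) ≈ 1.90×10⁻⁴ V.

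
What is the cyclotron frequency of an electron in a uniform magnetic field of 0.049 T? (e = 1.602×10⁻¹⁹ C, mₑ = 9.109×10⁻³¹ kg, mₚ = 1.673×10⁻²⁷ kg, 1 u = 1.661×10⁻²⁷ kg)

f ≈ 1.4×10⁹ Hz

f = |q|B/(2πm).
f = (1.602×10⁻¹⁹)(0.049)/(2π·9.109×10⁻³¹) ≈ 1.4×10⁹ Hz.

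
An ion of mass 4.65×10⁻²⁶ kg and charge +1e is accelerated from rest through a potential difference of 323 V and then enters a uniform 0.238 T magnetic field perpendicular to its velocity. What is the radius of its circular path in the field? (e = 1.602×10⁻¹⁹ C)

Acceleration: |q|V = ½mv² ⇒ v = √(2|q|V/m) = √(2·1.602×10⁻¹⁹·323/4.65×10⁻²⁶) ≈ 4.718×10⁴ m/s.
In the field: r = mv/(|q|B) = (4.65×10⁻²⁶)(4.718×10⁴)/((1.602×10⁻¹⁹)(0.238)) ≈ 0.0575 m.

r ≈ 0.0575 m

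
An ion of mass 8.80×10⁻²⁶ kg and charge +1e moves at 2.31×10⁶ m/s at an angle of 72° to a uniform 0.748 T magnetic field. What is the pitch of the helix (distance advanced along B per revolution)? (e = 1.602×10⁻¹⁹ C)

v∥ = v cosθ = 2.31×10⁶·cos72° ≈ 7.138×10⁵ m/s.
T = 2πm/(|q|B) = 2π(8.80×10⁻²⁶)/((1.602×10⁻¹⁹)(0.748)) ≈ 4.614×10⁻⁶ s.
pitch = v∥ T = (7.138×10⁵)(4.614×10⁻⁶) ≈ 3.29 m.

p ≈ 3.29 m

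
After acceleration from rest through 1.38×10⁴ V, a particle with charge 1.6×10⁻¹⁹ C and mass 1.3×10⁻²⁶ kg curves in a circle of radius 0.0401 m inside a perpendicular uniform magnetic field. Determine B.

B ≈ 1.18 T

v = √(2|q|V/m) = √(2·1.6×10⁻¹⁹·1.38×10⁴/1.3×10⁻²⁶) ≈ 5.828×10⁵ m/s.
B = mv/(|q|r) = (1.3×10⁻²⁶)(5.828×10⁵)/((1.6×10⁻¹⁹)(0.0401)) ≈ 1.18 T.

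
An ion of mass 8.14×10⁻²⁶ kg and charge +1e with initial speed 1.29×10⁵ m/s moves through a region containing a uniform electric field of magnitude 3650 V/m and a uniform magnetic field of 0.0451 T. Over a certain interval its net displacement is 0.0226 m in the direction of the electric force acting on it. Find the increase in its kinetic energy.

ΔKE ≈ 1.32×10⁻¹⁷ J

The magnetic force is always ⟂ v and does no work; only the electric force changes KE.
ΔKE = F_E · d = |q|E d = (1.602×10⁻¹⁹)(3650)(0.0226) ≈ 1.32×10⁻¹⁷ J.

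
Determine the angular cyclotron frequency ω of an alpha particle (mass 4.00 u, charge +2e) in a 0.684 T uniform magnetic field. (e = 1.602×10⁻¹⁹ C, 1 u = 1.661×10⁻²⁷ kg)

ω ≈ 3.30×10⁷ rad/s

ω = |q|B/m.
ω = (3.204×10⁻¹⁹)(0.684)/6.644×10⁻²⁷ ≈ 3.30×10⁷ rad/s.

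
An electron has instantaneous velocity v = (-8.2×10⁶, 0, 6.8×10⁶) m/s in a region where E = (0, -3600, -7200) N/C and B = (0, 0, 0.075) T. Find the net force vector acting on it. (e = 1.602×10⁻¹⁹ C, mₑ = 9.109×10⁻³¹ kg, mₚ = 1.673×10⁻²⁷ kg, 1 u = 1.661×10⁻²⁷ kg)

F ≈ (0, -9.79×10⁻¹⁴, 1.15×10⁻¹⁵) N

v×B = (0, 6.15×10⁵, 0) N/C.
E + v×B = (0, 6.11×10⁵, -7200) N/C.
F = q(E + v×B) = (−1.602×10⁻¹⁹ C)·(0, 6.11×10⁵, -7200) = (0, -9.79×10⁻¹⁴, 1.15×10⁻¹⁵) N.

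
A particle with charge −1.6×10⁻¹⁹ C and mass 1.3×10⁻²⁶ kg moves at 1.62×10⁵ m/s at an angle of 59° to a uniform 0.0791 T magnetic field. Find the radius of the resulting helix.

v⊥ = v sinθ = 1.62×10⁵·sin59° ≈ 1.389×10⁵ m/s.
r = m v⊥/(|q|B) = (1.3×10⁻²⁶)(1.389×10⁵)/((1.6×10⁻¹⁹)(0.0791)) ≈ 0.143 m.

r ≈ 0.143 m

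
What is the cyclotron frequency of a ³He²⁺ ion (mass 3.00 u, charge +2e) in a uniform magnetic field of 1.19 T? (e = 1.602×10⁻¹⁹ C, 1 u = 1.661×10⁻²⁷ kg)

f = |q|B/(2πm).
f = (3.204×10⁻¹⁹)(1.19)/(2π·4.983×10⁻²⁷) ≈ 1.22×10⁷ Hz.

f ≈ 1.22×10⁷ Hz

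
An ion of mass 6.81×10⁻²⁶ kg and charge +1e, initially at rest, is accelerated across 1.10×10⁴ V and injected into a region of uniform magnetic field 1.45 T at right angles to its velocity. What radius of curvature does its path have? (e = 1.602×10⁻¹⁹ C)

r ≈ 0.0667 m

Acceleration: |q|V = ½mv² ⇒ v = √(2|q|V/m) = √(2·1.602×10⁻¹⁹·1.10×10⁴/6.81×10⁻²⁶) ≈ 2.275×10⁵ m/s.
In the field: r = mv/(|q|B) = (6.81×10⁻²⁶)(2.275×10⁵)/((1.602×10⁻¹⁹)(1.45)) ≈ 0.0667 m.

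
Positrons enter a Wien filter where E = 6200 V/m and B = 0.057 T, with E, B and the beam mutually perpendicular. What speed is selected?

Straight-line motion ⇒ electric and magnetic forces cancel, so E = vB.
v = E/B = 6200/0.057 = 1.1×10⁵ m/s.

v = 1.1×10⁵ m/s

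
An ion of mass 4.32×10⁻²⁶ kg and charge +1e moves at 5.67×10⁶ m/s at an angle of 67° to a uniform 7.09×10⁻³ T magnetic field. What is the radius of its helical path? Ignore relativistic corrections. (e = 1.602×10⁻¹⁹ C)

v⊥ = v sinθ = 5.67×10⁶·sin67° ≈ 5.219×10⁶ m/s.
r = m v⊥/(|q|B) = (4.32×10⁻²⁶)(5.219×10⁶)/((1.602×10⁻¹⁹)(7.09×10⁻³)) ≈ 199 m.

r ≈ 199 m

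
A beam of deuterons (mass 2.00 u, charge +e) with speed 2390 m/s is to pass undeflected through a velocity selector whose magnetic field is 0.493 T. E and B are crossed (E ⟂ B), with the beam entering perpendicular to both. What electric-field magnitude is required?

E = 1180 V/m

For straight-line motion qE = qvB, so E = vB.
E = 2390 × 0.493 = 1180 V/m.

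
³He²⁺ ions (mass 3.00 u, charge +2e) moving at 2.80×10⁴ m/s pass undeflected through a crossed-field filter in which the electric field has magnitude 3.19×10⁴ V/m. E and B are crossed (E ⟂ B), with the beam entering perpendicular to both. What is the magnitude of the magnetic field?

B = 1.14 T

Balance of forces in the selector: qE = qvB ⇒ B = E/v.
B = 3.19×10⁴/2.80×10⁴ = 1.14 T.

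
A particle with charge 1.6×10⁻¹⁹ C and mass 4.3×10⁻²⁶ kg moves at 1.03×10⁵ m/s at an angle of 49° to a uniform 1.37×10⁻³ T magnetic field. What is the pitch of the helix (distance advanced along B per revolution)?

p ≈ 83.3 m

v∥ = v cosθ = 1.03×10⁵·cos49° ≈ 6.757×10⁴ m/s.
T = 2πm/(|q|B) = 2π(4.3×10⁻²⁶)/((1.6×10⁻¹⁹)(1.37×10⁻³)) ≈ 1.233×10⁻³ s.
pitch = v∥ T = (6.757×10⁴)(1.233×10⁻³) ≈ 83.3 m.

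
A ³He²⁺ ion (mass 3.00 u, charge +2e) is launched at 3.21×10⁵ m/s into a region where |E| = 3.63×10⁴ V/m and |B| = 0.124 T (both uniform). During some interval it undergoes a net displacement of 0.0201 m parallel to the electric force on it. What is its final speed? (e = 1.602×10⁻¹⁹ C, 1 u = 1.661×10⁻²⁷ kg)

v_f ≈ 4.44×10⁵ m/s

B does no work; ΔKE = |q|E d.
½mv_f² = ½mv₀² + |q|Ed = ½(4.983×10⁻²⁷)(3.21×10⁵)² + (3.204×10⁻¹⁹)(3.63×10⁴)(0.0201) ≈ 2.567×10⁻¹⁶ J + 2.338×10⁻¹⁶ J ≈ 4.905×10⁻¹⁶ J.
v_f = √(2·4.905×10⁻¹⁶/4.983×10⁻²⁷) ≈ 4.44×10⁵ m/s.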